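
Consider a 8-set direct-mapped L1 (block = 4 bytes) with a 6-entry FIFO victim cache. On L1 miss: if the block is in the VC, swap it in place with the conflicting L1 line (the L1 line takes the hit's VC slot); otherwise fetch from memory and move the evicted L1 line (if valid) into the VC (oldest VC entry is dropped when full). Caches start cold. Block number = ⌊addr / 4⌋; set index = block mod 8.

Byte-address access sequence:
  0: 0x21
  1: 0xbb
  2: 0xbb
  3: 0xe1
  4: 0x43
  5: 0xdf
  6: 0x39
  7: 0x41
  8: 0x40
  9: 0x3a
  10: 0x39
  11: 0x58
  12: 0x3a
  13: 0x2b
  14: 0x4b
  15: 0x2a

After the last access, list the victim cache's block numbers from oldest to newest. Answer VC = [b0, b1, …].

VC = [8, 56, 46, 22, 18]

  [0] addr=0x21 blk=8 s=0: MISS | VC []
  [1] addr=0xbb blk=46 s=6: MISS | VC []
  [2] addr=0xbb blk=46 s=6: L1-HIT | VC []
  [3] addr=0xe1 blk=56 s=0: MISS | VC [8]
  [4] addr=0x43 blk=16 s=0: MISS | VC [8, 56]
  [5] addr=0xdf blk=55 s=7: MISS | VC [8, 56]
  [6] addr=0x39 blk=14 s=6: MISS | VC [8, 56, 46]
  [7] addr=0x41 blk=16 s=0: L1-HIT | VC [8, 56, 46]
  [8] addr=0x40 blk=16 s=0: L1-HIT | VC [8, 56, 46]
  [9] addr=0x3a blk=14 s=6: L1-HIT | VC [8, 56, 46]
  [10] addr=0x39 blk=14 s=6: L1-HIT | VC [8, 56, 46]
  [11] addr=0x58 blk=22 s=6: MISS | VC [8, 56, 46, 14]
  [12] addr=0x3a blk=14 s=6: VC-HIT | VC [8, 56, 46, 22]
  [13] addr=0x2b blk=10 s=2: MISS | VC [8, 56, 46, 22]
  [14] addr=0x4b blk=18 s=2: MISS | VC [8, 56, 46, 22, 10]
  [15] addr=0x2a blk=10 s=2: VC-HIT | VC [8, 56, 46, 22, 18]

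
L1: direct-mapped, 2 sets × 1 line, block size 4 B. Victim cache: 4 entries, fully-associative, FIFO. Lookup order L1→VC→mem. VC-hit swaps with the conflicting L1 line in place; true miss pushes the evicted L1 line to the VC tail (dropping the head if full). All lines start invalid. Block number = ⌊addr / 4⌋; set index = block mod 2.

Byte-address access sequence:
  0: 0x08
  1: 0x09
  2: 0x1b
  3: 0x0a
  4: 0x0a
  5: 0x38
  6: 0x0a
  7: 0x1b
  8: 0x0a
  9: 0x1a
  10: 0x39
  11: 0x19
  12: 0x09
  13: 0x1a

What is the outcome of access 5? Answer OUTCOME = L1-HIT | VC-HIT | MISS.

  [0] addr=0x8 blk=2 s=0: MISS | VC []
  [1] addr=0x9 blk=2 s=0: L1-HIT | VC []
  [2] addr=0x1b blk=6 s=0: MISS | VC [2]
  [3] addr=0xa blk=2 s=0: VC-HIT | VC [6]
  [4] addr=0xa blk=2 s=0: L1-HIT | VC [6]
  [5] addr=0x38 blk=14 s=0: MISS | VC [6, 2]
  [6] addr=0xa blk=2 s=0: VC-HIT | VC [6, 14]
  [7] addr=0x1b blk=6 s=0: VC-HIT | VC [2, 14]
  [8] addr=0xa blk=2 s=0: VC-HIT | VC [6, 14]
  [9] addr=0x1a blk=6 s=0: VC-HIT | VC [2, 14]
  [10] addr=0x39 blk=14 s=0: VC-HIT | VC [2, 6]
  [11] addr=0x19 blk=6 s=0: VC-HIT | VC [2, 14]
  [12] addr=0x9 blk=2 s=0: VC-HIT | VC [6, 14]
  [13] addr=0x1a blk=6 s=0: VC-HIT | VC [2, 14]

OUTCOME = MISS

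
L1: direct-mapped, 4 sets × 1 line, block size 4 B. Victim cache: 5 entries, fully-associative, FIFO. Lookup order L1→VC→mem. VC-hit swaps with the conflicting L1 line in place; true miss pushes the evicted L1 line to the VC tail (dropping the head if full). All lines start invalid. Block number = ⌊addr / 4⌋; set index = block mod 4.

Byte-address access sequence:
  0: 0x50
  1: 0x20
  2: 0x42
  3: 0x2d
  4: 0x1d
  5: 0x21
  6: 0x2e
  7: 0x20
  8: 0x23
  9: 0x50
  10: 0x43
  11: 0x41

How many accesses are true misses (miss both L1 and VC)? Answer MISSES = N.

#0 0x50→b20/s0 MISS; vc=[]
#1 0x20→b8/s0 MISS; vc=[20]
#2 0x42→b16/s0 MISS; vc=[20,8]
#3 0x2d→b11/s3 MISS; vc=[20,8]
#4 0x1d→b7/s3 MISS; vc=[20,8,11]
#5 0x21→b8/s0 VC-HIT; vc=[20,16,11]
#6 0x2e→b11/s3 VC-HIT; vc=[20,16,7]
#7 0x20→b8/s0 L1-HIT; vc=[20,16,7]
#8 0x23→b8/s0 L1-HIT; vc=[20,16,7]
#9 0x50→b20/s0 VC-HIT; vc=[8,16,7]
#10 0x43→b16/s0 VC-HIT; vc=[8,20,7]
#11 0x41→b16/s0 L1-HIT; vc=[8,20,7]

MISSES = 5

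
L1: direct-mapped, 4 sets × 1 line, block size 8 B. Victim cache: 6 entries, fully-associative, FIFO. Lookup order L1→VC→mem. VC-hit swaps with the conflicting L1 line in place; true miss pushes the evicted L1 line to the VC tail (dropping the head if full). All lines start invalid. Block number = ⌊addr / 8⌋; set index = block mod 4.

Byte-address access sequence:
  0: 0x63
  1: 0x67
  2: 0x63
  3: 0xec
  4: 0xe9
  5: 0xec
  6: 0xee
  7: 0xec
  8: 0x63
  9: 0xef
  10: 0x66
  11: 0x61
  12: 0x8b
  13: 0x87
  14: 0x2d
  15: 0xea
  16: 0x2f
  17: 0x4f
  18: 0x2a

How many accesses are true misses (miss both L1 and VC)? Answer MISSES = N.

  [0] addr=0x63 blk=12 s=0: MISS | VC []
  [1] addr=0x67 blk=12 s=0: L1-HIT | VC []
  [2] addr=0x63 blk=12 s=0: L1-HIT | VC []
  [3] addr=0xec blk=29 s=1: MISS | VC []
  [4] addr=0xe9 blk=29 s=1: L1-HIT | VC []
  [5] addr=0xec blk=29 s=1: L1-HIT | VC []
  [6] addr=0xee blk=29 s=1: L1-HIT | VC []
  [7] addr=0xec blk=29 s=1: L1-HIT | VC []
  [8] addr=0x63 blk=12 s=0: L1-HIT | VC []
  [9] addr=0xef blk=29 s=1: L1-HIT | VC []
  [10] addr=0x66 blk=12 s=0: L1-HIT | VC []
  [11] addr=0x61 blk=12 s=0: L1-HIT | VC []
  [12] addr=0x8b blk=17 s=1: MISS | VC [29]
  [13] addr=0x87 blk=16 s=0: MISS | VC [29, 12]
  [14] addr=0x2d blk=5 s=1: MISS | VC [29, 12, 17]
  [15] addr=0xea blk=29 s=1: VC-HIT | VC [5, 12, 17]
  [16] addr=0x2f blk=5 s=1: VC-HIT | VC [29, 12, 17]
  [17] addr=0x4f blk=9 s=1: MISS | VC [29, 12, 17, 5]
  [18] addr=0x2a blk=5 s=1: VC-HIT | VC [29, 12, 17, 9]

MISSES = 6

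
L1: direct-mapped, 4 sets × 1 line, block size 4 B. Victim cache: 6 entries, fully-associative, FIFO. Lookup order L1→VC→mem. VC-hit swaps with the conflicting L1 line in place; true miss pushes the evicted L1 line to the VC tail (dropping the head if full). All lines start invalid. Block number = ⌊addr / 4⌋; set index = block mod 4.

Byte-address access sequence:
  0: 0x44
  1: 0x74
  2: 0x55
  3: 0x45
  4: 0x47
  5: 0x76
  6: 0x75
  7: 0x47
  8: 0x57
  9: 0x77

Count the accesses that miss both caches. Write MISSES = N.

0: 0x44 (blk 17, set 1) → MISS  vc=[]
1: 0x74 (blk 29, set 1) → MISS  vc=[17]
2: 0x55 (blk 21, set 1) → MISS  vc=[17, 29]
3: 0x45 (blk 17, set 1) → VC-HIT  vc=[21, 29]
4: 0x47 (blk 17, set 1) → L1-HIT  vc=[21, 29]
5: 0x76 (blk 29, set 1) → VC-HIT  vc=[21, 17]
6: 0x75 (blk 29, set 1) → L1-HIT  vc=[21, 17]
7: 0x47 (blk 17, set 1) → VC-HIT  vc=[21, 29]
8: 0x57 (blk 21, set 1) → VC-HIT  vc=[17, 29]
9: 0x77 (blk 29, set 1) → VC-HIT  vc=[17, 21]

MISSES = 3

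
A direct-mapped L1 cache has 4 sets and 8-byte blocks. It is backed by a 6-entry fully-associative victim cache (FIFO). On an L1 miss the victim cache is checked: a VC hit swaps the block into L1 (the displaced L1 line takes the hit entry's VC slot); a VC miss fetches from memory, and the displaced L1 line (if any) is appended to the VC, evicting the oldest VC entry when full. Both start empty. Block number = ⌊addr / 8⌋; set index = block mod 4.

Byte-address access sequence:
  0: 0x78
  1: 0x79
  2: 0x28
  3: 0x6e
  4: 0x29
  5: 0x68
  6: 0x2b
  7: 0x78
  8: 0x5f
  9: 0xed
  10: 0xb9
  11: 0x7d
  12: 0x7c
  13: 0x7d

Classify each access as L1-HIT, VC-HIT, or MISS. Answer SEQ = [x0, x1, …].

SEQ = [MISS, L1-HIT, MISS, MISS, VC-HIT, VC-HIT, VC-HIT, L1-HIT, MISS, MISS, MISS, VC-HIT, L1-HIT, L1-HIT]

#0 0x78→b15/s3 MISS; vc=[]
#1 0x79→b15/s3 L1-HIT; vc=[]
#2 0x28→b5/s1 MISS; vc=[]
#3 0x6e→b13/s1 MISS; vc=[5]
#4 0x29→b5/s1 VC-HIT; vc=[13]
#5 0x68→b13/s1 VC-HIT; vc=[5]
#6 0x2b→b5/s1 VC-HIT; vc=[13]
#7 0x78→b15/s3 L1-HIT; vc=[13]
#8 0x5f→b11/s3 MISS; vc=[13,15]
#9 0xed→b29/s1 MISS; vc=[13,15,5]
#10 0xb9→b23/s3 MISS; vc=[13,15,5,11]
#11 0x7d→b15/s3 VC-HIT; vc=[13,23,5,11]
#12 0x7c→b15/s3 L1-HIT; vc=[13,23,5,11]
#13 0x7d→b15/s3 L1-HIT; vc=[13,23,5,11]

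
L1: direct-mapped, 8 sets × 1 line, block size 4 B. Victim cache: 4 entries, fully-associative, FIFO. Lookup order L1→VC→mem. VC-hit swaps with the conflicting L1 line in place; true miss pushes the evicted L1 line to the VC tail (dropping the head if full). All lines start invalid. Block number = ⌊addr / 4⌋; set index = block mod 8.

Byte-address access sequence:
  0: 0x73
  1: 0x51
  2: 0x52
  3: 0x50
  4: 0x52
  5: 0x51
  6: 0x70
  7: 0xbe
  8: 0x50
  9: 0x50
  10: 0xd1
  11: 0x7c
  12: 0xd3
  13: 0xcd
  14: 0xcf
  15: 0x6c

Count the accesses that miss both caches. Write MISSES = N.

MISSES = 7

0: 0x73 (blk 28, set 4) → MISS  vc=[]
1: 0x51 (blk 20, set 4) → MISS  vc=[28]
2: 0x52 (blk 20, set 4) → L1-HIT  vc=[28]
3: 0x50 (blk 20, set 4) → L1-HIT  vc=[28]
4: 0x52 (blk 20, set 4) → L1-HIT  vc=[28]
5: 0x51 (blk 20, set 4) → L1-HIT  vc=[28]
6: 0x70 (blk 28, set 4) → VC-HIT  vc=[20]
7: 0xbe (blk 47, set 7) → MISS  vc=[20]
8: 0x50 (blk 20, set 4) → VC-HIT  vc=[28]
9: 0x50 (blk 20, set 4) → L1-HIT  vc=[28]
10: 0xd1 (blk 52, set 4) → MISS  vc=[28, 20]
11: 0x7c (blk 31, set 7) → MISS  vc=[28, 20, 47]
12: 0xd3 (blk 52, set 4) → L1-HIT  vc=[28, 20, 47]
13: 0xcd (blk 51, set 3) → MISS  vc=[28, 20, 47]
14: 0xcf (blk 51, set 3) → L1-HIT  vc=[28, 20, 47]
15: 0x6c (blk 27, set 3) → MISS  vc=[28, 20, 47, 51]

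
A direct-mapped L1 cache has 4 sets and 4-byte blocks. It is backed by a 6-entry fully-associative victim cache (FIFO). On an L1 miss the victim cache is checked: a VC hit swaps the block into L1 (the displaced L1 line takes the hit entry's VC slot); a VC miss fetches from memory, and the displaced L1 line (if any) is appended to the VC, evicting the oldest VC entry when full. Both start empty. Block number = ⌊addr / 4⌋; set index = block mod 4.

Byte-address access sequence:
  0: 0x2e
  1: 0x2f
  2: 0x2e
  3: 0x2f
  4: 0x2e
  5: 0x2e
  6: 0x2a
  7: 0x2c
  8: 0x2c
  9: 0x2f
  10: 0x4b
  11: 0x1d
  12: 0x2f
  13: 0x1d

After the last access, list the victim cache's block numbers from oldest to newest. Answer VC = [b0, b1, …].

VC = [10, 11]

0: 0x2e (blk 11, set 3) → MISS  vc=[]
1: 0x2f (blk 11, set 3) → L1-HIT  vc=[]
2: 0x2e (blk 11, set 3) → L1-HIT  vc=[]
3: 0x2f (blk 11, set 3) → L1-HIT  vc=[]
4: 0x2e (blk 11, set 3) → L1-HIT  vc=[]
5: 0x2e (blk 11, set 3) → L1-HIT  vc=[]
6: 0x2a (blk 10, set 2) → MISS  vc=[]
7: 0x2c (blk 11, set 3) → L1-HIT  vc=[]
8: 0x2c (blk 11, set 3) → L1-HIT  vc=[]
9: 0x2f (blk 11, set 3) → L1-HIT  vc=[]
10: 0x4b (blk 18, set 2) → MISS  vc=[10]
11: 0x1d (blk 7, set 3) → MISS  vc=[10, 11]
12: 0x2f (blk 11, set 3) → VC-HIT  vc=[10, 7]
13: 0x1d (blk 7, set 3) → VC-HIT  vc=[10, 11]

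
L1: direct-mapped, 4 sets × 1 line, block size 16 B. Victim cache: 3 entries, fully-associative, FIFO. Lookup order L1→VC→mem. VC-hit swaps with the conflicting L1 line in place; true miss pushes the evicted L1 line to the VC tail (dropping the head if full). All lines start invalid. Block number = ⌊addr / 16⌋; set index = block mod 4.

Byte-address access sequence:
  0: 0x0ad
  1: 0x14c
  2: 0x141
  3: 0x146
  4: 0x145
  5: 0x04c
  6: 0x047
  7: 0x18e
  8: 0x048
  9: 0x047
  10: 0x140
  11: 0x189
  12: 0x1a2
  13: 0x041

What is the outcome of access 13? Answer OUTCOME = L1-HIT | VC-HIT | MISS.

OUTCOME = VC-HIT

#0 0xad→b10/s2 MISS; vc=[]
#1 0x14c→b20/s0 MISS; vc=[]
#2 0x141→b20/s0 L1-HIT; vc=[]
#3 0x146→b20/s0 L1-HIT; vc=[]
#4 0x145→b20/s0 L1-HIT; vc=[]
#5 0x4c→b4/s0 MISS; vc=[20]
#6 0x47→b4/s0 L1-HIT; vc=[20]
#7 0x18e→b24/s0 MISS; vc=[20,4]
#8 0x48→b4/s0 VC-HIT; vc=[20,24]
#9 0x47→b4/s0 L1-HIT; vc=[20,24]
#10 0x140→b20/s0 VC-HIT; vc=[4,24]
#11 0x189→b24/s0 VC-HIT; vc=[4,20]
#12 0x1a2→b26/s2 MISS; vc=[4,20,10]
#13 0x41→b4/s0 VC-HIT; vc=[24,20,10]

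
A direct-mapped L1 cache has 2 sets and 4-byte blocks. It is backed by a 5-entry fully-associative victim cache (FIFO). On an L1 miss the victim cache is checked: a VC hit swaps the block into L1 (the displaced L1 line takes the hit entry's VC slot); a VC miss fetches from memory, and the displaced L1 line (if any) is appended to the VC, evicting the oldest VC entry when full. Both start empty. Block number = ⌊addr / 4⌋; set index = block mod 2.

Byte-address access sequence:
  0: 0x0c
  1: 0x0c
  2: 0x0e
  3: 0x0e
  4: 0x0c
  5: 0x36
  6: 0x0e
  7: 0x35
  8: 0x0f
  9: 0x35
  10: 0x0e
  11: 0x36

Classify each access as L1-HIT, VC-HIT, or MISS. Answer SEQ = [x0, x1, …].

SEQ = [MISS, L1-HIT, L1-HIT, L1-HIT, L1-HIT, MISS, VC-HIT, VC-HIT, VC-HIT, VC-HIT, VC-HIT, VC-HIT]

0: 0xc (blk 3, set 1) → MISS  vc=[]
1: 0xc (blk 3, set 1) → L1-HIT  vc=[]
2: 0xe (blk 3, set 1) → L1-HIT  vc=[]
3: 0xe (blk 3, set 1) → L1-HIT  vc=[]
4: 0xc (blk 3, set 1) → L1-HIT  vc=[]
5: 0x36 (blk 13, set 1) → MISS  vc=[3]
6: 0xe (blk 3, set 1) → VC-HIT  vc=[13]
7: 0x35 (blk 13, set 1) → VC-HIT  vc=[3]
8: 0xf (blk 3, set 1) → VC-HIT  vc=[13]
9: 0x35 (blk 13, set 1) → VC-HIT  vc=[3]
10: 0xe (blk 3, set 1) → VC-HIT  vc=[13]
11: 0x36 (blk 13, set 1) → VC-HIT  vc=[3]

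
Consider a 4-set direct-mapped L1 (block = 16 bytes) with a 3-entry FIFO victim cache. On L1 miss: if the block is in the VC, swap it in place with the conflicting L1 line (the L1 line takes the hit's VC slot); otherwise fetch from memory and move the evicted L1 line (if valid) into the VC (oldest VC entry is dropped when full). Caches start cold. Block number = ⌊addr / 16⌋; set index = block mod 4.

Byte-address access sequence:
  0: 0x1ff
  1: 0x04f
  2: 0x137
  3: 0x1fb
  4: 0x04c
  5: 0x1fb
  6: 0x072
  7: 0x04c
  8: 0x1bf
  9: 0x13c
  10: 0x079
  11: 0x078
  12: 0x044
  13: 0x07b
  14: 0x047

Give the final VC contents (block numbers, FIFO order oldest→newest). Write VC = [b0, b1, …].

0: 0x1ff (blk 31, set 3) → MISS  vc=[]
1: 0x4f (blk 4, set 0) → MISS  vc=[]
2: 0x137 (blk 19, set 3) → MISS  vc=[31]
3: 0x1fb (blk 31, set 3) → VC-HIT  vc=[19]
4: 0x4c (blk 4, set 0) → L1-HIT  vc=[19]
5: 0x1fb (blk 31, set 3) → L1-HIT  vc=[19]
6: 0x72 (blk 7, set 3) → MISS  vc=[19, 31]
7: 0x4c (blk 4, set 0) → L1-HIT  vc=[19, 31]
8: 0x1bf (blk 27, set 3) → MISS  vc=[19, 31, 7]
9: 0x13c (blk 19, set 3) → VC-HIT  vc=[27, 31, 7]
10: 0x79 (blk 7, set 3) → VC-HIT  vc=[27, 31, 19]
11: 0x78 (blk 7, set 3) → L1-HIT  vc=[27, 31, 19]
12: 0x44 (blk 4, set 0) → L1-HIT  vc=[27, 31, 19]
13: 0x7b (blk 7, set 3) → L1-HIT  vc=[27, 31, 19]
14: 0x47 (blk 4, set 0) → L1-HIT  vc=[27, 31, 19]

VC = [27, 31, 19]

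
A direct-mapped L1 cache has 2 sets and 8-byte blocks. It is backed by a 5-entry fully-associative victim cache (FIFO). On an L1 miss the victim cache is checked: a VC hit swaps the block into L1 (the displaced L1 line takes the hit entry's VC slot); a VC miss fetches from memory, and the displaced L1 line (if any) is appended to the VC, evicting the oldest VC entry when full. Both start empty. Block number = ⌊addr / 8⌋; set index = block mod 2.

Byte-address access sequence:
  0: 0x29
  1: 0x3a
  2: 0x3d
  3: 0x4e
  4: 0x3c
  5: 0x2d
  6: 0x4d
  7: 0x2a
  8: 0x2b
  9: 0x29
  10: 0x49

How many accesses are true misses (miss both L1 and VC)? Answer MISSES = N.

0: 0x29 (blk 5, set 1) → MISS  vc=[]
1: 0x3a (blk 7, set 1) → MISS  vc=[5]
2: 0x3d (blk 7, set 1) → L1-HIT  vc=[5]
3: 0x4e (blk 9, set 1) → MISS  vc=[5, 7]
4: 0x3c (blk 7, set 1) → VC-HIT  vc=[5, 9]
5: 0x2d (blk 5, set 1) → VC-HIT  vc=[7, 9]
6: 0x4d (blk 9, set 1) → VC-HIT  vc=[7, 5]
7: 0x2a (blk 5, set 1) → VC-HIT  vc=[7, 9]
8: 0x2b (blk 5, set 1) → L1-HIT  vc=[7, 9]
9: 0x29 (blk 5, set 1) → L1-HIT  vc=[7, 9]
10: 0x49 (blk 9, set 1) → VC-HIT  vc=[7, 5]

MISSES = 3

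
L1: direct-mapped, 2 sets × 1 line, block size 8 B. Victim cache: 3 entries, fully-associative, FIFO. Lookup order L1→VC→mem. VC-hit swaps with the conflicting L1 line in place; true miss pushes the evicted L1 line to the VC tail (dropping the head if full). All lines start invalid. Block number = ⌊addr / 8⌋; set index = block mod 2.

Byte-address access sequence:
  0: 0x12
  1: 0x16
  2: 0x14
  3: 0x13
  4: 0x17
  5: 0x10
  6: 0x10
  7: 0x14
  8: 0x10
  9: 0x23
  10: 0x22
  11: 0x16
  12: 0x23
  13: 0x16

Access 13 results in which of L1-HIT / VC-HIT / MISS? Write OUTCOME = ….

#0 0x12→b2/s0 MISS; vc=[]
#1 0x16→b2/s0 L1-HIT; vc=[]
#2 0x14→b2/s0 L1-HIT; vc=[]
#3 0x13→b2/s0 L1-HIT; vc=[]
#4 0x17→b2/s0 L1-HIT; vc=[]
#5 0x10→b2/s0 L1-HIT; vc=[]
#6 0x10→b2/s0 L1-HIT; vc=[]
#7 0x14→b2/s0 L1-HIT; vc=[]
#8 0x10→b2/s0 L1-HIT; vc=[]
#9 0x23→b4/s0 MISS; vc=[2]
#10 0x22→b4/s0 L1-HIT; vc=[2]
#11 0x16→b2/s0 VC-HIT; vc=[4]
#12 0x23→b4/s0 VC-HIT; vc=[2]
#13 0x16→b2/s0 VC-HIT; vc=[4]

OUTCOME = VC-HIT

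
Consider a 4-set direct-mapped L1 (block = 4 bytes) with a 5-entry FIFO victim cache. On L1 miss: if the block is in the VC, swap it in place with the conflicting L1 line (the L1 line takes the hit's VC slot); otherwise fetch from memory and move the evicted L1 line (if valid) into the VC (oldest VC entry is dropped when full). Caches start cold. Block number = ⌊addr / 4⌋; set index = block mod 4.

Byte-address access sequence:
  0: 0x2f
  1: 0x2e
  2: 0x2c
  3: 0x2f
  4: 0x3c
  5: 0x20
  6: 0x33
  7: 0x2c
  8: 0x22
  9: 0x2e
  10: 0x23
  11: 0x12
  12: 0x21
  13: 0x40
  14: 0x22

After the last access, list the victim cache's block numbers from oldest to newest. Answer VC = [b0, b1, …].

#0 0x2f→b11/s3 MISS; vc=[]
#1 0x2e→b11/s3 L1-HIT; vc=[]
#2 0x2c→b11/s3 L1-HIT; vc=[]
#3 0x2f→b11/s3 L1-HIT; vc=[]
#4 0x3c→b15/s3 MISS; vc=[11]
#5 0x20→b8/s0 MISS; vc=[11]
#6 0x33→b12/s0 MISS; vc=[11,8]
#7 0x2c→b11/s3 VC-HIT; vc=[15,8]
#8 0x22→b8/s0 VC-HIT; vc=[15,12]
#9 0x2e→b11/s3 L1-HIT; vc=[15,12]
#10 0x23→b8/s0 L1-HIT; vc=[15,12]
#11 0x12→b4/s0 MISS; vc=[15,12,8]
#12 0x21→b8/s0 VC-HIT; vc=[15,12,4]
#13 0x40→b16/s0 MISS; vc=[15,12,4,8]
#14 0x22→b8/s0 VC-HIT; vc=[15,12,4,16]

VC = [15, 12, 4, 16]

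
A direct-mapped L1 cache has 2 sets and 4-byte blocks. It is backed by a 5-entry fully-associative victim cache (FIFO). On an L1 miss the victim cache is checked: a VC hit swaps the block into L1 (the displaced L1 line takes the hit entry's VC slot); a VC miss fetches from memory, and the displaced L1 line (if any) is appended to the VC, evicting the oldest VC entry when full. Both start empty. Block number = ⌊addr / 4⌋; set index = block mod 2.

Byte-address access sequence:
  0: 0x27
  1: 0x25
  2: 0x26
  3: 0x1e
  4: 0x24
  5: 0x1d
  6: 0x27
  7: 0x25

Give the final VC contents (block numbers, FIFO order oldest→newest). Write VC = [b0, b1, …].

VC = [7]

  [0] addr=0x27 blk=9 s=1: MISS | VC []
  [1] addr=0x25 blk=9 s=1: L1-HIT | VC []
  [2] addr=0x26 blk=9 s=1: L1-HIT | VC []
  [3] addr=0x1e blk=7 s=1: MISS | VC [9]
  [4] addr=0x24 blk=9 s=1: VC-HIT | VC [7]
  [5] addr=0x1d blk=7 s=1: VC-HIT | VC [9]
  [6] addr=0x27 blk=9 s=1: VC-HIT | VC [7]
  [7] addr=0x25 blk=9 s=1: L1-HIT | VC [7]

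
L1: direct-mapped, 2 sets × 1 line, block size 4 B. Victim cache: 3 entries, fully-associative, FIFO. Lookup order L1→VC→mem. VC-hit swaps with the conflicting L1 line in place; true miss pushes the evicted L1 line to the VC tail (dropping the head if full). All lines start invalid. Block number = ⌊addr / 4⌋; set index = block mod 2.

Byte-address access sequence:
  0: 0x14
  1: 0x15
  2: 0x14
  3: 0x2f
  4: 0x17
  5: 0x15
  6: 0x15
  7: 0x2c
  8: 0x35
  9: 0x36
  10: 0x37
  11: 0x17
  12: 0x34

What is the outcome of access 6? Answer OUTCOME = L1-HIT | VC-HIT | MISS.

#0 0x14→b5/s1 MISS; vc=[]
#1 0x15→b5/s1 L1-HIT; vc=[]
#2 0x14→b5/s1 L1-HIT; vc=[]
#3 0x2f→b11/s1 MISS; vc=[5]
#4 0x17→b5/s1 VC-HIT; vc=[11]
#5 0x15→b5/s1 L1-HIT; vc=[11]
#6 0x15→b5/s1 L1-HIT; vc=[11]
#7 0x2c→b11/s1 VC-HIT; vc=[5]
#8 0x35→b13/s1 MISS; vc=[5,11]
#9 0x36→b13/s1 L1-HIT; vc=[5,11]
#10 0x37→b13/s1 L1-HIT; vc=[5,11]
#11 0x17→b5/s1 VC-HIT; vc=[13,11]
#12 0x34→b13/s1 VC-HIT; vc=[5,11]

OUTCOME = L1-HIT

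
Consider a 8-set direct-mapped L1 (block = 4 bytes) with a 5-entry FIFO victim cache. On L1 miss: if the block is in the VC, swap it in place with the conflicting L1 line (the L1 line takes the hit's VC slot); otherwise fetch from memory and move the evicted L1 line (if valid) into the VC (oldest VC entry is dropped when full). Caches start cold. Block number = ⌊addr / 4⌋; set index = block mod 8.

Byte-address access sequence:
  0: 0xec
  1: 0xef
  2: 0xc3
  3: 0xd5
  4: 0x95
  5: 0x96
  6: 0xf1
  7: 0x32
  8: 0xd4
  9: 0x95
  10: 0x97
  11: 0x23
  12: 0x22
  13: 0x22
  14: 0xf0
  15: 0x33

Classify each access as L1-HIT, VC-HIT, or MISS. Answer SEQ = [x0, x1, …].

0: 0xec (blk 59, set 3) → MISS  vc=[]
1: 0xef (blk 59, set 3) → L1-HIT  vc=[]
2: 0xc3 (blk 48, set 0) → MISS  vc=[]
3: 0xd5 (blk 53, set 5) → MISS  vc=[]
4: 0x95 (blk 37, set 5) → MISS  vc=[53]
5: 0x96 (blk 37, set 5) → L1-HIT  vc=[53]
6: 0xf1 (blk 60, set 4) → MISS  vc=[53]
7: 0x32 (blk 12, set 4) → MISS  vc=[53, 60]
8: 0xd4 (blk 53, set 5) → VC-HIT  vc=[37, 60]
9: 0x95 (blk 37, set 5) → VC-HIT  vc=[53, 60]
10: 0x97 (blk 37, set 5) → L1-HIT  vc=[53, 60]
11: 0x23 (blk 8, set 0) → MISS  vc=[53, 60, 48]
12: 0x22 (blk 8, set 0) → L1-HIT  vc=[53, 60, 48]
13: 0x22 (blk 8, set 0) → L1-HIT  vc=[53, 60, 48]
14: 0xf0 (blk 60, set 4) → VC-HIT  vc=[53, 12, 48]
15: 0x33 (blk 12, set 4) → VC-HIT  vc=[53, 60, 48]

SEQ = [MISS, L1-HIT, MISS, MISS, MISS, L1-HIT, MISS, MISS, VC-HIT, VC-HIT, L1-HIT, MISS, L1-HIT, L1-HIT, VC-HIT, VC-HIT]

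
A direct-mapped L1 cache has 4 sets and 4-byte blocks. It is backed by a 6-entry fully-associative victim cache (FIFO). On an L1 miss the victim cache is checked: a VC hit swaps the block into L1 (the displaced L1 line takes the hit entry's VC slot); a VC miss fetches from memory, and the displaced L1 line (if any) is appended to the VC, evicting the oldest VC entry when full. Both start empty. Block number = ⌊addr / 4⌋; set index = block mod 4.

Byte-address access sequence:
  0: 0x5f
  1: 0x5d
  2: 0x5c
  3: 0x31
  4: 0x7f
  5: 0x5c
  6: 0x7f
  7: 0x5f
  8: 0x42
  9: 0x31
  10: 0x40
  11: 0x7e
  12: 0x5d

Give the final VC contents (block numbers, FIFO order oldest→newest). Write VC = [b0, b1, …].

0: 0x5f (blk 23, set 3) → MISS  vc=[]
1: 0x5d (blk 23, set 3) → L1-HIT  vc=[]
2: 0x5c (blk 23, set 3) → L1-HIT  vc=[]
3: 0x31 (blk 12, set 0) → MISS  vc=[]
4: 0x7f (blk 31, set 3) → MISS  vc=[23]
5: 0x5c (blk 23, set 3) → VC-HIT  vc=[31]
6: 0x7f (blk 31, set 3) → VC-HIT  vc=[23]
7: 0x5f (blk 23, set 3) → VC-HIT  vc=[31]
8: 0x42 (blk 16, set 0) → MISS  vc=[31, 12]
9: 0x31 (blk 12, set 0) → VC-HIT  vc=[31, 16]
10: 0x40 (blk 16, set 0) → VC-HIT  vc=[31, 12]
11: 0x7e (blk 31, set 3) → VC-HIT  vc=[23, 12]
12: 0x5d (blk 23, set 3) → VC-HIT  vc=[31, 12]

VC = [31, 12]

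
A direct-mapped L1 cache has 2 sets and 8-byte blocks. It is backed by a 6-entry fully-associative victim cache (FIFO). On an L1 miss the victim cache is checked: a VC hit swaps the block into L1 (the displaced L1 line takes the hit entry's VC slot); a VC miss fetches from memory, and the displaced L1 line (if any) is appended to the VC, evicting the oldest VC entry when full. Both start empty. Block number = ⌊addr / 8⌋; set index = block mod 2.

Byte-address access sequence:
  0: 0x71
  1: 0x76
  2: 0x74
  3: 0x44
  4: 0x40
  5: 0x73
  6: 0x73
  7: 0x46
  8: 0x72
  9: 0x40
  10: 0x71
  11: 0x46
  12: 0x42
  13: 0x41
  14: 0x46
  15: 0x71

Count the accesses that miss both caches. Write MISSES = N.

#0 0x71→b14/s0 MISS; vc=[]
#1 0x76→b14/s0 L1-HIT; vc=[]
#2 0x74→b14/s0 L1-HIT; vc=[]
#3 0x44→b8/s0 MISS; vc=[14]
#4 0x40→b8/s0 L1-HIT; vc=[14]
#5 0x73→b14/s0 VC-HIT; vc=[8]
#6 0x73→b14/s0 L1-HIT; vc=[8]
#7 0x46→b8/s0 VC-HIT; vc=[14]
#8 0x72→b14/s0 VC-HIT; vc=[8]
#9 0x40→b8/s0 VC-HIT; vc=[14]
#10 0x71→b14/s0 VC-HIT; vc=[8]
#11 0x46→b8/s0 VC-HIT; vc=[14]
#12 0x42→b8/s0 L1-HIT; vc=[14]
#13 0x41→b8/s0 L1-HIT; vc=[14]
#14 0x46→b8/s0 L1-HIT; vc=[14]
#15 0x71→b14/s0 VC-HIT; vc=[8]

MISSES = 2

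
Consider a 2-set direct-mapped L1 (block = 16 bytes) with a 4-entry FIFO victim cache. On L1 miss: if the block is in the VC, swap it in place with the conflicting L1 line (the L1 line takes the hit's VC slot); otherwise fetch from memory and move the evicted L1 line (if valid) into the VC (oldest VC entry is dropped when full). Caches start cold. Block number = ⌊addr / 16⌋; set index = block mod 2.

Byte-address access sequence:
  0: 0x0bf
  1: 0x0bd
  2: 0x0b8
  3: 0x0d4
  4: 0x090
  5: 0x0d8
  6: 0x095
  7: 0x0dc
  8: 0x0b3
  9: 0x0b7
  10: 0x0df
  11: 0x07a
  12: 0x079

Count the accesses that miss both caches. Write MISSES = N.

MISSES = 4

#0 0xbf→b11/s1 MISS; vc=[]
#1 0xbd→b11/s1 L1-HIT; vc=[]
#2 0xb8→b11/s1 L1-HIT; vc=[]
#3 0xd4→b13/s1 MISS; vc=[11]
#4 0x90→b9/s1 MISS; vc=[11,13]
#5 0xd8→b13/s1 VC-HIT; vc=[11,9]
#6 0x95→b9/s1 VC-HIT; vc=[11,13]
#7 0xdc→b13/s1 VC-HIT; vc=[11,9]
#8 0xb3→b11/s1 VC-HIT; vc=[13,9]
#9 0xb7→b11/s1 L1-HIT; vc=[13,9]
#10 0xdf→b13/s1 VC-HIT; vc=[11,9]
#11 0x7a→b7/s1 MISS; vc=[11,9,13]
#12 0x79→b7/s1 L1-HIT; vc=[11,9,13]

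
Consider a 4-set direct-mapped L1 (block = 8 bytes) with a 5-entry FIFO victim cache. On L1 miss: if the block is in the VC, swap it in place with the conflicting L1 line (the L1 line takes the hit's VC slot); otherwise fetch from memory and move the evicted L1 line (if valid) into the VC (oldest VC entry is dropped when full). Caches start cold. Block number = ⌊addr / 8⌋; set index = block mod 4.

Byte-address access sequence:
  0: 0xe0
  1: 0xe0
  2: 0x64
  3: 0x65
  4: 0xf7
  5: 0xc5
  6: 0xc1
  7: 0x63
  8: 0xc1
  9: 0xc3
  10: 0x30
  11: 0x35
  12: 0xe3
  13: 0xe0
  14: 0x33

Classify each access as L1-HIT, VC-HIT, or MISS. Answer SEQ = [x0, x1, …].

0: 0xe0 (blk 28, set 0) → MISS  vc=[]
1: 0xe0 (blk 28, set 0) → L1-HIT  vc=[]
2: 0x64 (blk 12, set 0) → MISS  vc=[28]
3: 0x65 (blk 12, set 0) → L1-HIT  vc=[28]
4: 0xf7 (blk 30, set 2) → MISS  vc=[28]
5: 0xc5 (blk 24, set 0) → MISS  vc=[28, 12]
6: 0xc1 (blk 24, set 0) → L1-HIT  vc=[28, 12]
7: 0x63 (blk 12, set 0) → VC-HIT  vc=[28, 24]
8: 0xc1 (blk 24, set 0) → VC-HIT  vc=[28, 12]
9: 0xc3 (blk 24, set 0) → L1-HIT  vc=[28, 12]
10: 0x30 (blk 6, set 2) → MISS  vc=[28, 12, 30]
11: 0x35 (blk 6, set 2) → L1-HIT  vc=[28, 12, 30]
12: 0xe3 (blk 28, set 0) → VC-HIT  vc=[24, 12, 30]
13: 0xe0 (blk 28, set 0) → L1-HIT  vc=[24, 12, 30]
14: 0x33 (blk 6, set 2) → L1-HIT  vc=[24, 12, 30]

SEQ = [MISS, L1-HIT, MISS, L1-HIT, MISS, MISS, L1-HIT, VC-HIT, VC-HIT, L1-HIT, MISS, L1-HIT, VC-HIT, L1-HIT, L1-HIT]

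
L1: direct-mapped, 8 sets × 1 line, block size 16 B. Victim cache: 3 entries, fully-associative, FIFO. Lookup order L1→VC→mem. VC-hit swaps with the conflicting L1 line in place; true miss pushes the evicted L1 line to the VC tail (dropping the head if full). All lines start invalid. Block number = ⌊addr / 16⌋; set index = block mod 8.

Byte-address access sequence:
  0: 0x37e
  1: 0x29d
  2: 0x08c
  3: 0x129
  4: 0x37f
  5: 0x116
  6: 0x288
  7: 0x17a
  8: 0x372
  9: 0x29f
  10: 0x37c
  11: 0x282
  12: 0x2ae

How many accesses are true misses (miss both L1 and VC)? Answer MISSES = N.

#0 0x37e→b55/s7 MISS; vc=[]
#1 0x29d→b41/s1 MISS; vc=[]
#2 0x8c→b8/s0 MISS; vc=[]
#3 0x129→b18/s2 MISS; vc=[]
#4 0x37f→b55/s7 L1-HIT; vc=[]
#5 0x116→b17/s1 MISS; vc=[41]
#6 0x288→b40/s0 MISS; vc=[41,8]
#7 0x17a→b23/s7 MISS; vc=[41,8,55]
#8 0x372→b55/s7 VC-HIT; vc=[41,8,23]
#9 0x29f→b41/s1 VC-HIT; vc=[17,8,23]
#10 0x37c→b55/s7 L1-HIT; vc=[17,8,23]
#11 0x282→b40/s0 L1-HIT; vc=[17,8,23]
#12 0x2ae→b42/s2 MISS; vc=[8,23,18]

MISSES = 8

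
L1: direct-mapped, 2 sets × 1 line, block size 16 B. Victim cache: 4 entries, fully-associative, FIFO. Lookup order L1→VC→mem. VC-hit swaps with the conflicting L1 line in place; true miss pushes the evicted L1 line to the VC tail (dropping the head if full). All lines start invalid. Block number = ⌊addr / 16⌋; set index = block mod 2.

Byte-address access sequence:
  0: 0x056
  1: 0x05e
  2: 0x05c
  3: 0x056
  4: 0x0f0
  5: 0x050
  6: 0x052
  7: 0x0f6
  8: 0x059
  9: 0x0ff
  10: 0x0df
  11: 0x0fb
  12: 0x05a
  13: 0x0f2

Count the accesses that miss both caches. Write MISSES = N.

MISSES = 3

0: 0x56 (blk 5, set 1) → MISS  vc=[]
1: 0x5e (blk 5, set 1) → L1-HIT  vc=[]
2: 0x5c (blk 5, set 1) → L1-HIT  vc=[]
3: 0x56 (blk 5, set 1) → L1-HIT  vc=[]
4: 0xf0 (blk 15, set 1) → MISS  vc=[5]
5: 0x50 (blk 5, set 1) → VC-HIT  vc=[15]
6: 0x52 (blk 5, set 1) → L1-HIT  vc=[15]
7: 0xf6 (blk 15, set 1) → VC-HIT  vc=[5]
8: 0x59 (blk 5, set 1) → VC-HIT  vc=[15]
9: 0xff (blk 15, set 1) → VC-HIT  vc=[5]
10: 0xdf (blk 13, set 1) → MISS  vc=[5, 15]
11: 0xfb (blk 15, set 1) → VC-HIT  vc=[5, 13]
12: 0x5a (blk 5, set 1) → VC-HIT  vc=[15, 13]
13: 0xf2 (blk 15, set 1) → VC-HIT  vc=[5, 13]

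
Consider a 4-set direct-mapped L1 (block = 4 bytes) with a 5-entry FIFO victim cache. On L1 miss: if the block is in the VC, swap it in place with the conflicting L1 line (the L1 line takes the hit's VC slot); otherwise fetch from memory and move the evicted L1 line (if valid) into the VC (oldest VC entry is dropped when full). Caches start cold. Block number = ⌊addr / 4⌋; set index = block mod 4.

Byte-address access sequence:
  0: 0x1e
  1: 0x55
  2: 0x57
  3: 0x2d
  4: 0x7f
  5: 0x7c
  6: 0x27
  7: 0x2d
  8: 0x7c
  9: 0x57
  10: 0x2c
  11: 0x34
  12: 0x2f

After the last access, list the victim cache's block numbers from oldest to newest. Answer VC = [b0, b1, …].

VC = [7, 31, 9, 21]

  [0] addr=0x1e blk=7 s=3: MISS | VC []
  [1] addr=0x55 blk=21 s=1: MISS | VC []
  [2] addr=0x57 blk=21 s=1: L1-HIT | VC []
  [3] addr=0x2d blk=11 s=3: MISS | VC [7]
  [4] addr=0x7f blk=31 s=3: MISS | VC [7, 11]
  [5] addr=0x7c blk=31 s=3: L1-HIT | VC [7, 11]
  [6] addr=0x27 blk=9 s=1: MISS | VC [7, 11, 21]
  [7] addr=0x2d blk=11 s=3: VC-HIT | VC [7, 31, 21]
  [8] addr=0x7c blk=31 s=3: VC-HIT | VC [7, 11, 21]
  [9] addr=0x57 blk=21 s=1: VC-HIT | VC [7, 11, 9]
  [10] addr=0x2c blk=11 s=3: VC-HIT | VC [7, 31, 9]
  [11] addr=0x34 blk=13 s=1: MISS | VC [7, 31, 9, 21]
  [12] addr=0x2f blk=11 s=3: L1-HIT | VC [7, 31, 9, 21]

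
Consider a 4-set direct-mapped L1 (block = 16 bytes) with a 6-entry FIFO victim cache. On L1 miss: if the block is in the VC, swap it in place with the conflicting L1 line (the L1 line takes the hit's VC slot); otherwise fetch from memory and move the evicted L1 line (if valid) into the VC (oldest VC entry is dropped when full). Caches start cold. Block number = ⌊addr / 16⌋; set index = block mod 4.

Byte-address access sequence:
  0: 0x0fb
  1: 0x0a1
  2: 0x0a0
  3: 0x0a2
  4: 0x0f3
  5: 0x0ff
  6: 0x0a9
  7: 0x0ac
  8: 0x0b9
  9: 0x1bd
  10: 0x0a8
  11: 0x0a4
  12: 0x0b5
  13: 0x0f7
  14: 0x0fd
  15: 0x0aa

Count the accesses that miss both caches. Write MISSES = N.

MISSES = 4

0: 0xfb (blk 15, set 3) → MISS  vc=[]
1: 0xa1 (blk 10, set 2) → MISS  vc=[]
2: 0xa0 (blk 10, set 2) → L1-HIT  vc=[]
3: 0xa2 (blk 10, set 2) → L1-HIT  vc=[]
4: 0xf3 (blk 15, set 3) → L1-HIT  vc=[]
5: 0xff (blk 15, set 3) → L1-HIT  vc=[]
6: 0xa9 (blk 10, set 2) → L1-HIT  vc=[]
7: 0xac (blk 10, set 2) → L1-HIT  vc=[]
8: 0xb9 (blk 11, set 3) → MISS  vc=[15]
9: 0x1bd (blk 27, set 3) → MISS  vc=[15, 11]
10: 0xa8 (blk 10, set 2) → L1-HIT  vc=[15, 11]
11: 0xa4 (blk 10, set 2) → L1-HIT  vc=[15, 11]
12: 0xb5 (blk 11, set 3) → VC-HIT  vc=[15, 27]
13: 0xf7 (blk 15, set 3) → VC-HIT  vc=[11, 27]
14: 0xfd (blk 15, set 3) → L1-HIT  vc=[11, 27]
15: 0xaa (blk 10, set 2) → L1-HIT  vc=[11, 27]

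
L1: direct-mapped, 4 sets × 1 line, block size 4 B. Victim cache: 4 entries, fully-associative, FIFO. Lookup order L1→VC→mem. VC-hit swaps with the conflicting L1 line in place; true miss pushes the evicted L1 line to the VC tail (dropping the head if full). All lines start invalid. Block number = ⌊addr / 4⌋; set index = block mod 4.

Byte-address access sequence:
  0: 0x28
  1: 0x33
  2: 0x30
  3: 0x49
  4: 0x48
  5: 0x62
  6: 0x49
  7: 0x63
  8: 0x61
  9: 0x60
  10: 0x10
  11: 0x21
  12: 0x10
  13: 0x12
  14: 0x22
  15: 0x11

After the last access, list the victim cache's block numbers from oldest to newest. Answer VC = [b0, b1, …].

VC = [10, 12, 24, 8]

#0 0x28→b10/s2 MISS; vc=[]
#1 0x33→b12/s0 MISS; vc=[]
#2 0x30→b12/s0 L1-HIT; vc=[]
#3 0x49→b18/s2 MISS; vc=[10]
#4 0x48→b18/s2 L1-HIT; vc=[10]
#5 0x62→b24/s0 MISS; vc=[10,12]
#6 0x49→b18/s2 L1-HIT; vc=[10,12]
#7 0x63→b24/s0 L1-HIT; vc=[10,12]
#8 0x61→b24/s0 L1-HIT; vc=[10,12]
#9 0x60→b24/s0 L1-HIT; vc=[10,12]
#10 0x10→b4/s0 MISS; vc=[10,12,24]
#11 0x21→b8/s0 MISS; vc=[10,12,24,4]
#12 0x10→b4/s0 VC-HIT; vc=[10,12,24,8]
#13 0x12→b4/s0 L1-HIT; vc=[10,12,24,8]
#14 0x22→b8/s0 VC-HIT; vc=[10,12,24,4]
#15 0x11→b4/s0 VC-HIT; vc=[10,12,24,8]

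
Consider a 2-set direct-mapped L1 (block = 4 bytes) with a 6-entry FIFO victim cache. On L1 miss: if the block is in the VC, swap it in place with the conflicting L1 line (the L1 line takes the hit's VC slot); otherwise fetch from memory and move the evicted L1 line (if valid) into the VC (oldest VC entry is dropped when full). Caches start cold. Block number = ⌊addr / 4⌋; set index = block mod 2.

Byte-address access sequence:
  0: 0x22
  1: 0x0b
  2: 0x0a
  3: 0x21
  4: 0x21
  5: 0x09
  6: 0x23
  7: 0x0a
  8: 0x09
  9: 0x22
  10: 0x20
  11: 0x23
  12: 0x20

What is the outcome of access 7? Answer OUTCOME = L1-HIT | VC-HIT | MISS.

OUTCOME = VC-HIT

#0 0x22→b8/s0 MISS; vc=[]
#1 0xb→b2/s0 MISS; vc=[8]
#2 0xa→b2/s0 L1-HIT; vc=[8]
#3 0x21→b8/s0 VC-HIT; vc=[2]
#4 0x21→b8/s0 L1-HIT; vc=[2]
#5 0x9→b2/s0 VC-HIT; vc=[8]
#6 0x23→b8/s0 VC-HIT; vc=[2]
#7 0xa→b2/s0 VC-HIT; vc=[8]
#8 0x9→b2/s0 L1-HIT; vc=[8]
#9 0x22→b8/s0 VC-HIT; vc=[2]
#10 0x20→b8/s0 L1-HIT; vc=[2]
#11 0x23→b8/s0 L1-HIT; vc=[2]
#12 0x20→b8/s0 L1-HIT; vc=[2]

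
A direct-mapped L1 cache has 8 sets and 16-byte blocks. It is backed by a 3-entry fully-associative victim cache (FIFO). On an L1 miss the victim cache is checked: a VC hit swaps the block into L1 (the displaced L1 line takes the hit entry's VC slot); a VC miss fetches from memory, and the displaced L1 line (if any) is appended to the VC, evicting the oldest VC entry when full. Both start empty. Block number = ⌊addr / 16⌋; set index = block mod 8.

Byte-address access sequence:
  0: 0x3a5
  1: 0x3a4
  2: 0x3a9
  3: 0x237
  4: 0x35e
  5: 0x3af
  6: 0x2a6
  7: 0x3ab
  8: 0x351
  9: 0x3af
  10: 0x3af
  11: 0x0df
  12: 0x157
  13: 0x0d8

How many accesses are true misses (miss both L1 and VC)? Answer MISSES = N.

MISSES = 6

0: 0x3a5 (blk 58, set 2) → MISS  vc=[]
1: 0x3a4 (blk 58, set 2) → L1-HIT  vc=[]
2: 0x3a9 (blk 58, set 2) → L1-HIT  vc=[]
3: 0x237 (blk 35, set 3) → MISS  vc=[]
4: 0x35e (blk 53, set 5) → MISS  vc=[]
5: 0x3af (blk 58, set 2) → L1-HIT  vc=[]
6: 0x2a6 (blk 42, set 2) → MISS  vc=[58]
7: 0x3ab (blk 58, set 2) → VC-HIT  vc=[42]
8: 0x351 (blk 53, set 5) → L1-HIT  vc=[42]
9: 0x3af (blk 58, set 2) → L1-HIT  vc=[42]
10: 0x3af (blk 58, set 2) → L1-HIT  vc=[42]
11: 0xdf (blk 13, set 5) → MISS  vc=[42, 53]
12: 0x157 (blk 21, set 5) → MISS  vc=[42, 53, 13]
13: 0xd8 (blk 13, set 5) → VC-HIT  vc=[42, 53, 21]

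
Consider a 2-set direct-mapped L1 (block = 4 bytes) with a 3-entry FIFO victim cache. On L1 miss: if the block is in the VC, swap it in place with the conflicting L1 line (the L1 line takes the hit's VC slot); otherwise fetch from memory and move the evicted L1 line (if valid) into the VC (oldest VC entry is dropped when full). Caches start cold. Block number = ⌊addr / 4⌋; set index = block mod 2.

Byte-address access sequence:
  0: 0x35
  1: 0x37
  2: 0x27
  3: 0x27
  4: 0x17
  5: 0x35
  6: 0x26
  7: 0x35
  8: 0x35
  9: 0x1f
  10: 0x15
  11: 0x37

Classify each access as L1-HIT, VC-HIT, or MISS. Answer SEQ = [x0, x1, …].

#0 0x35→b13/s1 MISS; vc=[]
#1 0x37→b13/s1 L1-HIT; vc=[]
#2 0x27→b9/s1 MISS; vc=[13]
#3 0x27→b9/s1 L1-HIT; vc=[13]
#4 0x17→b5/s1 MISS; vc=[13,9]
#5 0x35→b13/s1 VC-HIT; vc=[5,9]
#6 0x26→b9/s1 VC-HIT; vc=[5,13]
#7 0x35→b13/s1 VC-HIT; vc=[5,9]
#8 0x35→b13/s1 L1-HIT; vc=[5,9]
#9 0x1f→b7/s1 MISS; vc=[5,9,13]
#10 0x15→b5/s1 VC-HIT; vc=[7,9,13]
#11 0x37→b13/s1 VC-HIT; vc=[7,9,5]

SEQ = [MISS, L1-HIT, MISS, L1-HIT, MISS, VC-HIT, VC-HIT, VC-HIT, L1-HIT, MISS, VC-HIT, VC-HIT]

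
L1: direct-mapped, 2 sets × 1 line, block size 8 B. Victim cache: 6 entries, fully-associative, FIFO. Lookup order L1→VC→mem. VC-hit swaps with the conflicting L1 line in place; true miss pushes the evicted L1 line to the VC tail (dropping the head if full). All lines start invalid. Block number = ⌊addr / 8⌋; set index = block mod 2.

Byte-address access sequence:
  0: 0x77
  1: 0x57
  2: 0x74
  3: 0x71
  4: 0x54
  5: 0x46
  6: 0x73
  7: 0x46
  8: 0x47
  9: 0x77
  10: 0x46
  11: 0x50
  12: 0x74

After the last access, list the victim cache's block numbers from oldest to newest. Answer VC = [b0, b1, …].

#0 0x77→b14/s0 MISS; vc=[]
#1 0x57→b10/s0 MISS; vc=[14]
#2 0x74→b14/s0 VC-HIT; vc=[10]
#3 0x71→b14/s0 L1-HIT; vc=[10]
#4 0x54→b10/s0 VC-HIT; vc=[14]
#5 0x46→b8/s0 MISS; vc=[14,10]
#6 0x73→b14/s0 VC-HIT; vc=[8,10]
#7 0x46→b8/s0 VC-HIT; vc=[14,10]
#8 0x47→b8/s0 L1-HIT; vc=[14,10]
#9 0x77→b14/s0 VC-HIT; vc=[8,10]
#10 0x46→b8/s0 VC-HIT; vc=[14,10]
#11 0x50→b10/s0 VC-HIT; vc=[14,8]
#12 0x74→b14/s0 VC-HIT; vc=[10,8]

VC = [10, 8]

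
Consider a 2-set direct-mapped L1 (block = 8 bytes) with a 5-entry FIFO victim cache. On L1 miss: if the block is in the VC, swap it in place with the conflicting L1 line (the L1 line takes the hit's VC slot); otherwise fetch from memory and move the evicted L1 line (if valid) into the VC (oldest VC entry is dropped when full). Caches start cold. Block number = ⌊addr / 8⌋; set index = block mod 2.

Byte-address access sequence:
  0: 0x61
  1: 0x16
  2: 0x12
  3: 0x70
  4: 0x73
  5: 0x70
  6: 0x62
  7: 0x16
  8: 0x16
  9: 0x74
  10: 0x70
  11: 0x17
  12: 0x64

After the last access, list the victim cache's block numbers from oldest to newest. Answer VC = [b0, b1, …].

VC = [14, 2]

#0 0x61→b12/s0 MISS; vc=[]
#1 0x16→b2/s0 MISS; vc=[12]
#2 0x12→b2/s0 L1-HIT; vc=[12]
#3 0x70→b14/s0 MISS; vc=[12,2]
#4 0x73→b14/s0 L1-HIT; vc=[12,2]
#5 0x70→b14/s0 L1-HIT; vc=[12,2]
#6 0x62→b12/s0 VC-HIT; vc=[14,2]
#7 0x16→b2/s0 VC-HIT; vc=[14,12]
#8 0x16→b2/s0 L1-HIT; vc=[14,12]
#9 0x74→b14/s0 VC-HIT; vc=[2,12]
#10 0x70→b14/s0 L1-HIT; vc=[2,12]
#11 0x17→b2/s0 VC-HIT; vc=[14,12]
#12 0x64→b12/s0 VC-HIT; vc=[14,2]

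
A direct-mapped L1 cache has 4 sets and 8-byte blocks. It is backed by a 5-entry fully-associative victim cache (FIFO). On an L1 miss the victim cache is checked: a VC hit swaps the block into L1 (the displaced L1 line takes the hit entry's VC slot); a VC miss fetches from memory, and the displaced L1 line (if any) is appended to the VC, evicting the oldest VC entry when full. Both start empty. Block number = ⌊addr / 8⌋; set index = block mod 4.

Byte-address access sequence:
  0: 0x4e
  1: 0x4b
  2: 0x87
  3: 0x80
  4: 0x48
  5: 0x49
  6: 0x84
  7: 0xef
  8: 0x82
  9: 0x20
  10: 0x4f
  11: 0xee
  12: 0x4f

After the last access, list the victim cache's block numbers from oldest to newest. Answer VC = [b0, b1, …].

0: 0x4e (blk 9, set 1) → MISS  vc=[]
1: 0x4b (blk 9, set 1) → L1-HIT  vc=[]
2: 0x87 (blk 16, set 0) → MISS  vc=[]
3: 0x80 (blk 16, set 0) → L1-HIT  vc=[]
4: 0x48 (blk 9, set 1) → L1-HIT  vc=[]
5: 0x49 (blk 9, set 1) → L1-HIT  vc=[]
6: 0x84 (blk 16, set 0) → L1-HIT  vc=[]
7: 0xef (blk 29, set 1) → MISS  vc=[9]
8: 0x82 (blk 16, set 0) → L1-HIT  vc=[9]
9: 0x20 (blk 4, set 0) → MISS  vc=[9, 16]
10: 0x4f (blk 9, set 1) → VC-HIT  vc=[29, 16]
11: 0xee (blk 29, set 1) → VC-HIT  vc=[9, 16]
12: 0x4f (blk 9, set 1) → VC-HIT  vc=[29, 16]

VC = [29, 16]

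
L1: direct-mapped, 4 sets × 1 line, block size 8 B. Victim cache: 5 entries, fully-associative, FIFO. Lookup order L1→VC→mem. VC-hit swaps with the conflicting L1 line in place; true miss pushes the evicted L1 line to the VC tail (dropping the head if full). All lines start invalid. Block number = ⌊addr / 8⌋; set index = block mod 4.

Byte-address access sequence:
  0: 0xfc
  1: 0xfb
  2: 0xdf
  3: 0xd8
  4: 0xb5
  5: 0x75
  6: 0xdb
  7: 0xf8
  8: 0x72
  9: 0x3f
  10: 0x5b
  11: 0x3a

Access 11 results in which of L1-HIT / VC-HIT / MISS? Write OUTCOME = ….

OUTCOME = VC-HIT

0: 0xfc (blk 31, set 3) → MISS  vc=[]
1: 0xfb (blk 31, set 3) → L1-HIT  vc=[]
2: 0xdf (blk 27, set 3) → MISS  vc=[31]
3: 0xd8 (blk 27, set 3) → L1-HIT  vc=[31]
4: 0xb5 (blk 22, set 2) → MISS  vc=[31]
5: 0x75 (blk 14, set 2) → MISS  vc=[31, 22]
6: 0xdb (blk 27, set 3) → L1-HIT  vc=[31, 22]
7: 0xf8 (blk 31, set 3) → VC-HIT  vc=[27, 22]
8: 0x72 (blk 14, set 2) → L1-HIT  vc=[27, 22]
9: 0x3f (blk 7, set 3) → MISS  vc=[27, 22, 31]
10: 0x5b (blk 11, set 3) → MISS  vc=[27, 22, 31, 7]
11: 0x3a (blk 7, set 3) → VC-HIT  vc=[27, 22, 31, 11]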